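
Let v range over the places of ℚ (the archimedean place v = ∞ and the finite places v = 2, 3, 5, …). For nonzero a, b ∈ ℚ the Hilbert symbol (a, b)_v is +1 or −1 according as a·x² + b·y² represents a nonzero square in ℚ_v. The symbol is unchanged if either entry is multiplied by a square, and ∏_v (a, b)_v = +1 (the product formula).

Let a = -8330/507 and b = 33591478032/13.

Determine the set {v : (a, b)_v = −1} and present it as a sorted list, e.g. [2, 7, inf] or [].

Mod squares: a ≡ -510, b ≡ 741. Check v ∈ {∞, 2, 3, 5, 7, 13, 17, 19}.
v=13: a=13^-2·(≡1), b=13^-1·(≡8) mod 13; (1|13)=+1, (8|13)=-1; (−1)^{-2·-1·6}·(+1)^-1·(-1)^-2 = +1.
v=∞: -510 < 0 and 741 > 0  ⇒  (a,b)_∞ = +1.
v=19: a=19^0·(≡14), b=19^1·(≡1) mod 19; (14|19)=-1, (1|19)=+1; (−1)^{0·1·9}·(-1)^1·(+1)^0 = -1.
v=2: v_2(a)=1, v_2(b)=4; units ≡ 1, 5 (mod 8); ε·ε+αω+βω = 0·0+1·1+4·0 ≡ 1  ⇒  (a,b)_2 = -1.
v=5: a=5^1·(≡2), b=5^0·(≡4) mod 5; (2|5)=-1, (4|5)=+1; (−1)^{1·0·2}·(-1)^0·(+1)^1 = +1.
v=3: a=3^-1·(≡1), b=3^3·(≡1) mod 3; (1|3)=+1, (1|3)=+1; (−1)^{-1·3·1}·(+1)^3·(+1)^-1 = -1.
v=7: a=7^2·(≡4), b=7^2·(≡5) mod 7; (4|7)=+1, (5|7)=-1; (−1)^{2·2·3}·(+1)^2·(-1)^2 = +1.
v=17: a=17^1·(≡16), b=17^4·(≡7) mod 17; (16|17)=+1, (7|17)=-1; (−1)^{1·4·8}·(+1)^4·(-1)^1 = -1.
|Ram(-510, 741)| = 4, even; anisotropic at {2, 3, 17, 19}.

[2, 3, 17, 19]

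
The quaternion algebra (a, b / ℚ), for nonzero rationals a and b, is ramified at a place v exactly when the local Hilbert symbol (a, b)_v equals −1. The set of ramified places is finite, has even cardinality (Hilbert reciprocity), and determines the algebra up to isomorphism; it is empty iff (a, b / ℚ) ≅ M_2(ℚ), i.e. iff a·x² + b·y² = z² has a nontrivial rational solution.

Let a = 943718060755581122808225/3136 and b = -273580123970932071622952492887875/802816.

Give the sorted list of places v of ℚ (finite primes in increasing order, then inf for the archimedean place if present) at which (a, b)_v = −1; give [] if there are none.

(a, b) ≡ (418209, -1191390915) mod (ℚ^×)²; places V = {2, 3, 5, 7, 11, 13, 19, 23, 29, 31, 41, ∞}.
(a,b)_29: α=3, u≡12; β=4, v≡15 (mod 29); (12|29)=-1, (15|29)=-1; sign (−1)^0·-1^4·-1^3 = -1.
(a,b)_31: α=2, u≡7; β=3, v≡13 (mod 31); (7|31)=+1, (13|31)=-1; sign (−1)^0·+1^3·-1^2 = +1.
(a,b)_23: α=1, u≡13; β=1, v≡18 (mod 23); (13|23)=+1, (18|23)=+1; sign (−1)^1·+1^1·+1^1 = -1.
(a,b)_5: α=2, u≡4; β=3, v≡2 (mod 5); (4|5)=+1, (2|5)=-1; sign (−1)^0·+1^3·-1^2 = +1.
(a,b)_19: α=3, u≡17; β=3, v≡15 (mod 19); (17|19)=+1, (15|19)=-1; sign (−1)^1·+1^3·-1^3 = +1.
(a,b)_2: α=-6, β=-14; u≡1, v≡5 (mod 8); ε(u)ε(v)=0·0, αω(v)=-6·1, βω(u)=-14·0; sum ≡ 0  ⇒  +1.
(a,b)_3: α=3, u≡2; β=3, v≡2 (mod 3); (2|3)=-1, (2|3)=-1; sign (−1)^1·-1^3·-1^3 = -1.
(a,b)_41: α=2, u≡2; β=3, v≡4 (mod 41); (2|41)=+1, (4|41)=+1; sign (−1)^0·+1^3·+1^2 = +1.
(a,b)_7: α=-2, u≡2; β=-2, v≡6 (mod 7); (2|7)=+1, (6|7)=-1; sign (−1)^0·+1^-2·-1^-2 = +1.
(a,b)_∞: sgn(418209)=+, sgn(-1191390915)=−, so +1.
(a,b)_11: α=3, u≡4; β=5, v≡1 (mod 11); (4|11)=+1, (1|11)=+1; sign (−1)^1·+1^5·+1^3 = -1.
(a,b)_13: α=2, u≡9; β=3, v≡11 (mod 13); (9|13)=+1, (11|13)=-1; sign (−1)^0·+1^3·-1^2 = +1.
|Ram(418209, -1191390915)| = 4, even; anisotropic at {3, 11, 23, 29}.

[3, 11, 23, 29]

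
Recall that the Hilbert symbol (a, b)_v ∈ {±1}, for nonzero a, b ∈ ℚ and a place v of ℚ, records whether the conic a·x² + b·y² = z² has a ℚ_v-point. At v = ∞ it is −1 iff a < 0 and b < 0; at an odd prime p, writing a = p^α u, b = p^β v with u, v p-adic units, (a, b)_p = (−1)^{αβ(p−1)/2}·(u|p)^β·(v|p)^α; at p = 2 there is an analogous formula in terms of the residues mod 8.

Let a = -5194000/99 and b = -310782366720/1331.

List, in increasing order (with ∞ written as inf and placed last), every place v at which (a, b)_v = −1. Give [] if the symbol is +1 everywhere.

(a, b) ≡ (-2915, -55) mod (ℚ^×)²; places V = {2, 3, 5, 7, 11, 53, ∞}.
(a,b)_11: α=-1, u≡10; β=-3, v≡10 (mod 11); (10|11)=-1, (10|11)=-1; sign (−1)^1·-1^-3·-1^-1 = -1.
(a,b)_∞: sgn(-2915)=−, sgn(-55)=−, so -1.
(a,b)_53: α=1, u≡8; β=2, v≡27 (mod 53); (8|53)=-1, (27|53)=-1; sign (−1)^0·-1^2·-1^1 = -1.
(a,b)_7: α=2, u≡1; β=4, v≡2 (mod 7); (1|7)=+1, (2|7)=+1; sign (−1)^0·+1^4·+1^2 = +1.
(a,b)_3: α=-2, u≡1; β=2, v≡2 (mod 3); (1|3)=+1, (2|3)=-1; sign (−1)^0·+1^2·-1^-2 = +1.
(a,b)_2: α=4, β=10; u≡5, v≡1 (mod 8); ε(u)ε(v)=0·0, αω(v)=4·0, βω(u)=10·1; sum ≡ 0  ⇒  +1.
(a,b)_5: α=3, u≡2; β=1, v≡1 (mod 5); (2|5)=-1, (1|5)=+1; sign (−1)^0·-1^1·+1^3 = -1.
Ram(-2915, -55) = {5, 11, 53, ∞}; no ℚ_5-point on the conic.

[5, 11, 53, inf]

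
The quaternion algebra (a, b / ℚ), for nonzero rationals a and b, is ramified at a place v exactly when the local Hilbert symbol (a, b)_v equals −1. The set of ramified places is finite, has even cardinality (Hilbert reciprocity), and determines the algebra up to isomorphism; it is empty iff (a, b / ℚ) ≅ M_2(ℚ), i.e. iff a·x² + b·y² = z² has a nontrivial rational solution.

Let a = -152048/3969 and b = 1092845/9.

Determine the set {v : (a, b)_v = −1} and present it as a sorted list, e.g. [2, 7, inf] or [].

[5, 13, 23, 43]

(a, b) ≡ (-9503, 1092845) mod (ℚ^×)²; places V = {2, 3, 5, 7, 13, 17, 23, 43, ∞}.
(a,b)_2: α=4, β=0; u≡1, v≡5 (mod 8); ε(u)ε(v)=0·0, αω(v)=4·1, βω(u)=0·0; sum ≡ 0  ⇒  +1.
(a,b)_23: α=0, u≡11; β=1, v≡15 (mod 23); (11|23)=-1, (15|23)=-1; sign (−1)^0·-1^1·-1^0 = -1.
(a,b)_13: α=1, u≡1; β=1, v≡8 (mod 13); (1|13)=+1, (8|13)=-1; sign (−1)^0·+1^1·-1^1 = -1.
(a,b)_5: α=0, u≡3; β=1, v≡1 (mod 5); (3|5)=-1, (1|5)=+1; sign (−1)^0·-1^1·+1^0 = -1.
(a,b)_43: α=1, u≡29; β=1, v≡5 (mod 43); (29|43)=-1, (5|43)=-1; sign (−1)^1·-1^1·-1^1 = -1.
(a,b)_∞: sgn(-9503)=−, sgn(1092845)=+, so +1.
(a,b)_3: α=-4, u≡1; β=-2, v≡2 (mod 3); (1|3)=+1, (2|3)=-1; sign (−1)^0·+1^-2·-1^-4 = +1.
(a,b)_7: α=-2, u≡5; β=0, v≡6 (mod 7); (5|7)=-1, (6|7)=-1; sign (−1)^0·-1^0·-1^-2 = +1.
(a,b)_17: α=1, u≡4; β=1, v≡16 (mod 17); (4|17)=+1, (16|17)=+1; sign (−1)^0·+1^1·+1^1 = +1.
|Ram(-9503, 1092845)| = 4, even; anisotropic at {5, 13, 23, 43}.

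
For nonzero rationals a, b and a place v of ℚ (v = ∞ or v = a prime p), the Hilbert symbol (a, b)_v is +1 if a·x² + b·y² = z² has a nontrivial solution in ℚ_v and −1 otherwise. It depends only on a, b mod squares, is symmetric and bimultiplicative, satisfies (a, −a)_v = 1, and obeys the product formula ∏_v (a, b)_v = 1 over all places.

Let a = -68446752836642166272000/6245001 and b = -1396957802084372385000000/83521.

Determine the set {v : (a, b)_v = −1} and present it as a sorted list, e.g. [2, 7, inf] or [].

(a, b) ≡ (-9458495, -2336248265) mod (ℚ^×)²; places V = {2, 3, 5, 7, 11, 13, 17, 19, 29, 37, 41, 43, ∞}.
(a,b)_∞: sgn(-9458495)=−, sgn(-2336248265)=−, so -1.
(a,b)_43: α=1, u≡40; β=1, v≡22 (mod 43); (40|43)=+1, (22|43)=-1; sign (−1)^1·+1^1·-1^1 = +1.
(a,b)_29: α=1, u≡15; β=1, v≡7 (mod 29); (15|29)=-1, (7|29)=+1; sign (−1)^0·-1^1·+1^1 = -1.
(a,b)_2: α=12, β=6; u≡1, v≡7 (mod 8); ε(u)ε(v)=0·1, αω(v)=12·0, βω(u)=6·0; sum ≡ 0  ⇒  +1.
(a,b)_5: α=3, u≡4; β=7, v≡2 (mod 5); (4|5)=+1, (2|5)=-1; sign (−1)^0·+1^7·-1^3 = -1.
(a,b)_41: α=1, u≡19; β=1, v≡19 (mod 41); (19|41)=-1, (19|41)=-1; sign (−1)^0·-1^1·-1^1 = +1.
(a,b)_11: α=4, u≡1; β=2, v≡5 (mod 11); (1|11)=+1, (5|11)=+1; sign (−1)^0·+1^2·+1^4 = +1.
(a,b)_37: α=1, u≡14; β=1, v≡32 (mod 37); (14|37)=-1, (32|37)=-1; sign (−1)^0·-1^1·-1^1 = +1.
(a,b)_3: α=-2, u≡1; β=4, v≡1 (mod 3); (1|3)=+1, (1|3)=+1; sign (−1)^0·+1^4·+1^-2 = +1.
(a,b)_17: α=-2, u≡1; β=-4, v≡9 (mod 17); (1|17)=+1, (9|17)=+1; sign (−1)^0·+1^-4·+1^-2 = +1.
(a,b)_7: α=-4, u≡5; β=0, v≡6 (mod 7); (5|7)=-1, (6|7)=-1; sign (−1)^0·-1^0·-1^-4 = +1.
(a,b)_19: α=0, u≡7; β=3, v≡10 (mod 19); (7|19)=+1, (10|19)=-1; sign (−1)^0·+1^3·-1^0 = +1.
(a,b)_13: α=6, u≡11; β=3, v≡12 (mod 13); (11|13)=-1, (12|13)=+1; sign (−1)^0·-1^3·+1^6 = -1.
Ram(-9458495, -2336248265) = {5, 13, 29, ∞}; no ℚ_5-point on the conic.

[5, 13, 29, inf]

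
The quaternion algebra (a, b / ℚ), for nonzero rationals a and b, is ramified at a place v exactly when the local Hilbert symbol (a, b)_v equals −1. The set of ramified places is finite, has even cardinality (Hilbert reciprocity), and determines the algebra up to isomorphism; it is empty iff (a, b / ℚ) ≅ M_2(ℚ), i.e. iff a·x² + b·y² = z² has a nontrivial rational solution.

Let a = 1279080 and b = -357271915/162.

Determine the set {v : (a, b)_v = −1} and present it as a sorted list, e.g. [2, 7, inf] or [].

Mod squares: a ≡ 35530, b ≡ -14630. Check v ∈ {∞, 2, 3, 5, 7, 11, 13, 17, 19}.
v=17: a=17^1·(≡15), b=17^2·(≡10) mod 17; (15|17)=+1, (10|17)=-1; (−1)^{1·2·8}·(+1)^2·(-1)^1 = -1.
v=5: a=5^1·(≡1), b=5^1·(≡1) mod 5; (1|5)=+1, (1|5)=+1; (−1)^{1·1·2}·(+1)^1·(+1)^1 = +1.
v=∞: 35530 > 0 and -14630 < 0  ⇒  (a,b)_∞ = +1.
v=11: a=11^1·(≡10), b=11^1·(≡9) mod 11; (10|11)=-1, (9|11)=+1; (−1)^{1·1·5}·(-1)^1·(+1)^1 = +1.
v=2: v_2(a)=3, v_2(b)=-1; units ≡ 5, 5 (mod 8); ε·ε+αω+βω = 0·0+3·1+-1·1 ≡ 0  ⇒  (a,b)_2 = +1.
v=13: a=13^0·(≡10), b=13^2·(≡2) mod 13; (10|13)=+1, (2|13)=-1; (−1)^{0·2·6}·(+1)^2·(-1)^0 = +1.
v=19: a=19^1·(≡3), b=19^1·(≡4) mod 19; (3|19)=-1, (4|19)=+1; (−1)^{1·1·9}·(-1)^1·(+1)^1 = +1.
v=7: a=7^0·(≡5), b=7^1·(≡3) mod 7; (5|7)=-1, (3|7)=-1; (−1)^{0·1·3}·(-1)^1·(-1)^0 = -1.
v=3: a=3^2·(≡1), b=3^-4·(≡1) mod 3; (1|3)=+1, (1|3)=+1; (−1)^{2·-4·1}·(+1)^-4·(+1)^2 = +1.
(35530, -14630 / ℚ) ramifies at {7, 17}: a division algebra.

[7, 17]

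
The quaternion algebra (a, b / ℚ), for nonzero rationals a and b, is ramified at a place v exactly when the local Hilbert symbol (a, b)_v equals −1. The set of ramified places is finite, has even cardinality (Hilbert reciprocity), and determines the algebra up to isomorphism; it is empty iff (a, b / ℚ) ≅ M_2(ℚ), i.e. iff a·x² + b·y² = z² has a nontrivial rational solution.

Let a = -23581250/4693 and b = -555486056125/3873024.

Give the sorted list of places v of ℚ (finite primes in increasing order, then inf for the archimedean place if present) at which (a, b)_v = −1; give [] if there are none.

(a, b) ≡ (-10010, -5005) mod (ℚ^×)²; places V = {2, 3, 5, 7, 11, 13, 19, 41, 43, ∞}.
(a,b)_41: α=0, u≡12; β=-2, v≡19 (mod 41); (12|41)=-1, (19|41)=-1; sign (−1)^0·-1^-2·-1^0 = +1.
(a,b)_5: α=5, u≡3; β=3, v≡4 (mod 5); (3|5)=-1, (4|5)=+1; sign (−1)^0·-1^3·+1^5 = -1.
(a,b)_3: α=0, u≡1; β=-2, v≡2 (mod 3); (1|3)=+1, (2|3)=-1; sign (−1)^0·+1^-2·-1^0 = +1.
(a,b)_13: α=-1, u≡10; β=1, v≡5 (mod 13); (10|13)=+1, (5|13)=-1; sign (−1)^0·+1^1·-1^-1 = -1.
(a,b)_2: α=1, β=-8; u≡3, v≡3 (mod 8); ε(u)ε(v)=1·1, αω(v)=1·1, βω(u)=-8·1; sum ≡ 0  ⇒  +1.
(a,b)_19: α=-2, u≡14; β=0, v≡16 (mod 19); (14|19)=-1, (16|19)=+1; sign (−1)^0·-1^0·+1^-2 = +1.
(a,b)_11: α=1, u≡1; β=1, v≡8 (mod 11); (1|11)=+1, (8|11)=-1; sign (−1)^1·+1^1·-1^1 = +1.
(a,b)_7: α=3, u≡6; β=5, v≡3 (mod 7); (6|7)=-1, (3|7)=-1; sign (−1)^1·-1^5·-1^3 = -1.
(a,b)_∞: sgn(-10010)=−, sgn(-5005)=−, so -1.
(a,b)_43: α=0, u≡6; β=2, v≡19 (mod 43); (6|43)=+1, (19|43)=-1; sign (−1)^0·+1^2·-1^0 = +1.
Ram(-10010, -5005) = {5, 7, 13, ∞}; no ℚ_5-point on the conic.

[5, 7, 13, inf]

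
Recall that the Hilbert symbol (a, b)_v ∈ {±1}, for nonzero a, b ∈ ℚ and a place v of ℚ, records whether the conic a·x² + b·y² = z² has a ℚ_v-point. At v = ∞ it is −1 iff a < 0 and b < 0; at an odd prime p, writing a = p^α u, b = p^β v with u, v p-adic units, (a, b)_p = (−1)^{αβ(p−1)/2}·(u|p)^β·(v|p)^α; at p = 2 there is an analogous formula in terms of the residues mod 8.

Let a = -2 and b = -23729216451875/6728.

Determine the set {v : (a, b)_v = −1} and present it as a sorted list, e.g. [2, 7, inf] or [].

Mod squares: a ≡ -2, b ≡ -1186294. Check v ∈ {∞, 2, 5, 11, 17, 23, 29, 37, 41}.
v=23: a=23^0·(≡21), b=23^3·(≡11) mod 23; (21|23)=-1, (11|23)=-1; (−1)^{0·3·11}·(-1)^3·(-1)^0 = -1.
v=29: a=29^0·(≡27), b=29^-2·(≡25) mod 29; (27|29)=-1, (25|29)=+1; (−1)^{0·-2·14}·(-1)^-2·(+1)^0 = +1.
v=41: a=41^0·(≡39), b=41^1·(≡38) mod 41; (39|41)=+1, (38|41)=-1; (−1)^{0·1·20}·(+1)^1·(-1)^0 = +1.
v=17: a=17^0·(≡15), b=17^1·(≡6) mod 17; (15|17)=+1, (6|17)=-1; (−1)^{0·1·8}·(+1)^1·(-1)^0 = +1.
v=5: a=5^0·(≡3), b=5^4·(≡4) mod 5; (3|5)=-1, (4|5)=+1; (−1)^{0·4·2}·(-1)^4·(+1)^0 = +1.
v=∞: -2 < 0 and -1186294 < 0  ⇒  (a,b)_∞ = -1.
v=2: v_2(a)=1, v_2(b)=-3; units ≡ 7, 5 (mod 8); ε·ε+αω+βω = 1·0+1·1+-3·0 ≡ 1  ⇒  (a,b)_2 = -1.
v=37: a=37^0·(≡35), b=37^1·(≡19) mod 37; (35|37)=-1, (19|37)=-1; (−1)^{0·1·18}·(-1)^1·(-1)^0 = -1.
v=11: a=11^0·(≡9), b=11^2·(≡3) mod 11; (9|11)=+1, (3|11)=+1; (−1)^{0·2·5}·(+1)^2·(+1)^0 = +1.
Ram(-2, -1186294) = {2, 23, 37, ∞}; no ℚ_2-point on the conic.

[2, 23, 37, inf]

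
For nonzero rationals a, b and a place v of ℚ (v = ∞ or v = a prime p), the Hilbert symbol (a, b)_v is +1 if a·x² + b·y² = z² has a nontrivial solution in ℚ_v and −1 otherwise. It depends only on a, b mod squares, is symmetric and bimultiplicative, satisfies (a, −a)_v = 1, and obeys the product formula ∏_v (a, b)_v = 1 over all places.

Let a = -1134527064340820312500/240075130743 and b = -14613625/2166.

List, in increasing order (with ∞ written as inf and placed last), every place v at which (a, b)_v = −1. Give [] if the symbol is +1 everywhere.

(a, b) ≡ (-595, -6630) mod (ℚ^×)²; places V = {2, 3, 5, 7, 13, 17, 19, 23, ∞}.
(a,b)_∞: sgn(-595)=−, sgn(-6630)=−, so -1.
(a,b)_2: α=2, β=-1; u≡5, v≡5 (mod 8); ε(u)ε(v)=0·0, αω(v)=2·1, βω(u)=-1·1; sum ≡ 1  ⇒  -1.
(a,b)_13: α=2, u≡10; β=1, v≡3 (mod 13); (10|13)=+1, (3|13)=+1; sign (−1)^0·+1^1·+1^2 = +1.
(a,b)_17: α=3, u≡13; β=1, v≡2 (mod 17); (13|17)=+1, (2|17)=+1; sign (−1)^0·+1^1·+1^3 = +1.
(a,b)_3: α=-6, u≡2; β=-1, v≡1 (mod 3); (2|3)=-1, (1|3)=+1; sign (−1)^0·-1^-1·+1^-6 = -1.
(a,b)_7: α=-1, u≡5; β=0, v≡3 (mod 7); (5|7)=-1, (3|7)=-1; sign (−1)^0·-1^0·-1^-1 = -1.
(a,b)_23: α=4, u≡4; β=2, v≡11 (mod 23); (4|23)=+1, (11|23)=-1; sign (−1)^0·+1^2·-1^4 = +1.
(a,b)_5: α=13, u≡4; β=3, v≡1 (mod 5); (4|5)=+1, (1|5)=+1; sign (−1)^0·+1^3·+1^13 = +1.
(a,b)_19: α=-6, u≡8; β=-2, v≡9 (mod 19); (8|19)=-1, (9|19)=+1; sign (−1)^0·-1^-2·+1^-6 = +1.
Ram(-595, -6630) = {2, 3, 7, ∞}; no ℚ_2-point on the conic.

[2, 3, 7, inf]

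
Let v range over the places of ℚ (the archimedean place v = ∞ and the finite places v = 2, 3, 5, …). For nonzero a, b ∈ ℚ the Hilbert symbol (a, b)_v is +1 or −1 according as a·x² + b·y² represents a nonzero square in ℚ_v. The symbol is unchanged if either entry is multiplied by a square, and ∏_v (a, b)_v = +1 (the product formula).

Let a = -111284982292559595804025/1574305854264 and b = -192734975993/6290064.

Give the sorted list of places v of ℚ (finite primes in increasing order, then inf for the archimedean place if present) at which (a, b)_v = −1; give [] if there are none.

(a, b) ≡ (-1406, -17) mod (ℚ^×)²; places V = {2, 3, 5, 7, 11, 13, 17, 19, 29, 31, 37, 41, 53, ∞}.
(a,b)_11: α=-2, u≡10; β=-2, v≡5 (mod 11); (10|11)=-1, (5|11)=+1; sign (−1)^0·-1^-2·+1^-2 = +1.
(a,b)_13: α=-4, u≡5; β=0, v≡12 (mod 13); (5|13)=-1, (12|13)=+1; sign (−1)^0·-1^0·+1^-4 = +1.
(a,b)_41: α=4, u≡35; β=2, v≡14 (mod 41); (35|41)=-1, (14|41)=-1; sign (−1)^0·-1^2·-1^4 = +1.
(a,b)_3: α=-4, u≡1; β=-2, v≡1 (mod 3); (1|3)=+1, (1|3)=+1; sign (−1)^0·+1^-2·+1^-4 = +1.
(a,b)_2: α=-3, β=-4; u≡1, v≡7 (mod 8); ε(u)ε(v)=0·1, αω(v)=-3·0, βω(u)=-4·0; sum ≡ 0  ⇒  +1.
(a,b)_17: α=2, u≡11; β=1, v≡9 (mod 17); (11|17)=-1, (9|17)=+1; sign (−1)^0·-1^1·+1^2 = -1.
(a,b)_∞: sgn(-1406)=−, sgn(-17)=−, so -1.
(a,b)_31: α=2, u≡19; β=0, v≡10 (mod 31); (19|31)=+1, (10|31)=+1; sign (−1)^0·+1^0·+1^2 = +1.
(a,b)_37: α=-1, u≡1; β=0, v≡23 (mod 37); (1|37)=+1, (23|37)=-1; sign (−1)^0·+1^0·-1^-1 = -1.
(a,b)_29: α=2, u≡19; β=0, v≡8 (mod 29); (19|29)=-1, (8|29)=-1; sign (−1)^0·-1^0·-1^2 = +1.
(a,b)_53: α=2, u≡49; β=2, v≡11 (mod 53); (49|53)=+1, (11|53)=+1; sign (−1)^0·+1^2·+1^2 = +1.
(a,b)_5: α=2, u≡1; β=0, v≡3 (mod 5); (1|5)=+1, (3|5)=-1; sign (−1)^0·+1^0·-1^2 = +1.
(a,b)_19: α=-1, u≡14; β=-2, v≡2 (mod 19); (14|19)=-1, (2|19)=-1; sign (−1)^0·-1^-2·-1^-1 = -1.
(a,b)_7: α=4, u≡1; β=4, v≡2 (mod 7); (1|7)=+1, (2|7)=+1; sign (−1)^0·+1^4·+1^4 = +1.
|Ram(-1406, -17)| = 4, even; anisotropic at {17, 19, 37, ∞}.

[17, 19, 37, inf]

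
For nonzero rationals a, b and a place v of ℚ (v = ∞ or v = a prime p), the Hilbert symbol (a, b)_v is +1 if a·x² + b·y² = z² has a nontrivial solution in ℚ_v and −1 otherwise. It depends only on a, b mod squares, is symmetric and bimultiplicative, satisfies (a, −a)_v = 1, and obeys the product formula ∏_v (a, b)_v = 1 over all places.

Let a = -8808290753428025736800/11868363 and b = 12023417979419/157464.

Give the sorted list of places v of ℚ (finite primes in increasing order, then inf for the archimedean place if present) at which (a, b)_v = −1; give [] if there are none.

Mod squares: a ≡ -114, b ≡ 63714. Check v ∈ {∞, 2, 3, 5, 7, 11, 13, 17, 19, 23, 37, 41}.
v=17: a=17^-2·(≡10), b=17^0·(≡9) mod 17; (10|17)=-1, (9|17)=+1; (−1)^{-2·0·8}·(-1)^0·(+1)^-2 = +1.
v=41: a=41^2·(≡1), b=41^1·(≡37) mod 41; (1|41)=+1, (37|41)=+1; (−1)^{2·1·20}·(+1)^1·(+1)^2 = +1.
v=37: a=37^2·(≡16), b=37^1·(≡29) mod 37; (16|37)=+1, (29|37)=-1; (−1)^{2·1·18}·(+1)^1·(-1)^2 = +1.
v=∞: -114 < 0 and 63714 > 0  ⇒  (a,b)_∞ = +1.
v=11: a=11^2·(≡8), b=11^2·(≡7) mod 11; (8|11)=-1, (7|11)=-1; (−1)^{2·2·5}·(-1)^2·(-1)^2 = +1.
v=13: a=13^-2·(≡12), b=13^0·(≡10) mod 13; (12|13)=+1, (10|13)=+1; (−1)^{-2·0·6}·(+1)^0·(+1)^-2 = +1.
v=7: a=7^8·(≡3), b=7^3·(≡1) mod 7; (3|7)=-1, (1|7)=+1; (−1)^{8·3·3}·(-1)^3·(+1)^8 = -1.
v=3: a=3^-5·(≡1), b=3^-9·(≡1) mod 3; (1|3)=+1, (1|3)=+1; (−1)^{-5·-9·1}·(+1)^-9·(+1)^-5 = -1.
v=23: a=23^0·(≡8), b=23^2·(≡9) mod 23; (8|23)=+1, (9|23)=+1; (−1)^{0·2·11}·(+1)^2·(+1)^0 = +1.
v=5: a=5^2·(≡1), b=5^0·(≡1) mod 5; (1|5)=+1, (1|5)=+1; (−1)^{2·0·2}·(+1)^0·(+1)^2 = +1.
v=19: a=19^3·(≡3), b=19^2·(≡4) mod 19; (3|19)=-1, (4|19)=+1; (−1)^{3·2·9}·(-1)^2·(+1)^3 = +1.
v=2: v_2(a)=5, v_2(b)=-3; units ≡ 7, 1 (mod 8); ε·ε+αω+βω = 1·0+5·0+-3·0 ≡ 0  ⇒  (a,b)_2 = +1.
(-114, 63714 / ℚ) ramifies at {3, 7}: a division algebra.

[3, 7]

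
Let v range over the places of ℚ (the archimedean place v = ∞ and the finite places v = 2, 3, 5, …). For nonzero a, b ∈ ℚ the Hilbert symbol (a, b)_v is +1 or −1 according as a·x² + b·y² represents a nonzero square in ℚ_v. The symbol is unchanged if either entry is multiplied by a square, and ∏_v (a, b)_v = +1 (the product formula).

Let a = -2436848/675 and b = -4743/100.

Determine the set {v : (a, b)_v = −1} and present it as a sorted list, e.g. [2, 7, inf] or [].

Mod squares: a ≡ -1581, b ≡ -527. Check v ∈ {∞, 2, 3, 5, 17, 31}.
v=31: a=31^1·(≡21), b=31^1·(≡18) mod 31; (21|31)=-1, (18|31)=+1; (−1)^{1·1·15}·(-1)^1·(+1)^1 = +1.
v=5: a=5^-2·(≡1), b=5^-2·(≡3) mod 5; (1|5)=+1, (3|5)=-1; (−1)^{-2·-2·2}·(+1)^-2·(-1)^-2 = +1.
v=3: a=3^-3·(≡1), b=3^2·(≡1) mod 3; (1|3)=+1, (1|3)=+1; (−1)^{-3·2·1}·(+1)^2·(+1)^-3 = +1.
v=2: v_2(a)=4, v_2(b)=-2; units ≡ 3, 1 (mod 8); ε·ε+αω+βω = 1·0+4·0+-2·1 ≡ 0  ⇒  (a,b)_2 = +1.
v=17: a=17^3·(≡4), b=17^1·(≡12) mod 17; (4|17)=+1, (12|17)=-1; (−1)^{3·1·8}·(+1)^1·(-1)^3 = -1.
v=∞: -1581 < 0 and -527 < 0  ⇒  (a,b)_∞ = -1.
Ram(-1581, -527) = {17, ∞}; no ℚ_17-point on the conic.

[17, inf]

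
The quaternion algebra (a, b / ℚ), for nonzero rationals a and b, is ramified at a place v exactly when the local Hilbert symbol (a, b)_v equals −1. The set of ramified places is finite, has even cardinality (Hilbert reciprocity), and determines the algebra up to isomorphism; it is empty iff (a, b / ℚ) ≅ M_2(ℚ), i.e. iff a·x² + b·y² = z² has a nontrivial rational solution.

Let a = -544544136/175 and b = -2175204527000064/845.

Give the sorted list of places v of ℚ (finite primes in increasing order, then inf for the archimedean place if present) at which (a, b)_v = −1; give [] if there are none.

[3, 5, 7, inf]

(a, b) ≡ (-238, -3570) mod (ℚ^×)²; places V = {2, 3, 5, 7, 13, 17, 23, 29, 31, ∞}.
(a,b)_7: α=-1, u≡1; β=1, v≡1 (mod 7); (1|7)=+1, (1|7)=+1; sign (−1)^1·+1^1·+1^-1 = -1.
(a,b)_23: α=2, u≡20; β=2, v≡1 (mod 23); (20|23)=-1, (1|23)=+1; sign (−1)^0·-1^2·+1^2 = +1.
(a,b)_5: α=-2, u≡2; β=-1, v≡4 (mod 5); (2|5)=-1, (4|5)=+1; sign (−1)^0·-1^-1·+1^-2 = -1.
(a,b)_3: α=2, u≡2; β=5, v≡1 (mod 3); (2|3)=-1, (1|3)=+1; sign (−1)^0·-1^5·+1^2 = -1.
(a,b)_13: α=0, u≡12; β=-2, v≡5 (mod 13); (12|13)=+1, (5|13)=-1; sign (−1)^0·+1^-2·-1^0 = +1.
(a,b)_∞: sgn(-238)=−, sgn(-3570)=−, so -1.
(a,b)_31: α=0, u≡25; β=2, v≡23 (mod 31); (25|31)=+1, (23|31)=-1; sign (−1)^0·+1^2·-1^0 = +1.
(a,b)_17: α=1, u≡11; β=3, v≡14 (mod 17); (11|17)=-1, (14|17)=-1; sign (−1)^0·-1^3·-1^1 = +1.
(a,b)_29: α=2, u≡16; β=0, v≡10 (mod 29); (16|29)=+1, (10|29)=-1; sign (−1)^0·+1^0·-1^2 = +1.
(a,b)_2: α=3, β=9; u≡1, v≡7 (mod 8); ε(u)ε(v)=0·1, αω(v)=3·0, βω(u)=9·0; sum ≡ 0  ⇒  +1.
Ram(-238, -3570) = {3, 5, 7, ∞}; no ℚ_3-point on the conic.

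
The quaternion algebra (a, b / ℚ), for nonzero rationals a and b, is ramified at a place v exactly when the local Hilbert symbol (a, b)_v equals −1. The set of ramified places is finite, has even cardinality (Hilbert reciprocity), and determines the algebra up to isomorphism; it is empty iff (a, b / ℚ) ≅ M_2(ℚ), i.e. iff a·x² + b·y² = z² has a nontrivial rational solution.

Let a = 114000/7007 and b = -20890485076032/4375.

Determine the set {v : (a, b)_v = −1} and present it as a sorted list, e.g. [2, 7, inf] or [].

[11, 13, 17, 19]

(a, b) ≡ (40755, -119) mod (ℚ^×)²; places V = {2, 3, 5, 7, 11, 13, 17, 19, ∞}.
(a,b)_11: α=-1, u≡4; β=2, v≡6 (mod 11); (4|11)=+1, (6|11)=-1; sign (−1)^0·+1^2·-1^-1 = -1.
(a,b)_∞: sgn(40755)=+, sgn(-119)=−, so +1.
(a,b)_13: α=-1, u≡7; β=2, v≡8 (mod 13); (7|13)=-1, (8|13)=-1; sign (−1)^0·-1^2·-1^-1 = -1.
(a,b)_17: α=0, u≡5; β=3, v≡3 (mod 17); (5|17)=-1, (3|17)=-1; sign (−1)^0·-1^3·-1^0 = -1.
(a,b)_5: α=3, u≡1; β=-4, v≡4 (mod 5); (1|5)=+1, (4|5)=+1; sign (−1)^0·+1^-4·+1^3 = +1.
(a,b)_3: α=1, u≡1; β=2, v≡1 (mod 3); (1|3)=+1, (1|3)=+1; sign (−1)^0·+1^2·+1^1 = +1.
(a,b)_7: α=-2, u≡4; β=-1, v≡1 (mod 7); (4|7)=+1, (1|7)=+1; sign (−1)^0·+1^-1·+1^-2 = +1.
(a,b)_2: α=4, β=6; u≡3, v≡1 (mod 8); ε(u)ε(v)=1·0, αω(v)=4·0, βω(u)=6·1; sum ≡ 0  ⇒  +1.
(a,b)_19: α=1, u≡1; β=2, v≡10 (mod 19); (1|19)=+1, (10|19)=-1; sign (−1)^0·+1^2·-1^1 = -1.
(40755, -119 / ℚ) ramifies at {11, 13, 17, 19}: a division algebra.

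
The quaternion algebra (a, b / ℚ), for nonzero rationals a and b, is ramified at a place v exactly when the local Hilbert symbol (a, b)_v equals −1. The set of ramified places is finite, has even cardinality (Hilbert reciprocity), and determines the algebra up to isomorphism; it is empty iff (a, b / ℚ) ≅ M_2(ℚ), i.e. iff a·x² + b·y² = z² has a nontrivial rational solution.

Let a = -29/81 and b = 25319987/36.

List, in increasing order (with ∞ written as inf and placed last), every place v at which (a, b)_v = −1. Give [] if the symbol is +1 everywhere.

(a, b) ≡ (-29, 30107) mod (ℚ^×)²; places V = {2, 3, 7, 11, 17, 23, 29, ∞}.
(a,b)_7: α=0, u≡5; β=1, v≡3 (mod 7); (5|7)=-1, (3|7)=-1; sign (−1)^0·-1^1·-1^0 = -1.
(a,b)_2: α=0, β=-2; u≡3, v≡3 (mod 8); ε(u)ε(v)=1·1, αω(v)=0·1, βω(u)=-2·1; sum ≡ 1  ⇒  -1.
(a,b)_3: α=-4, u≡1; β=-2, v≡2 (mod 3); (1|3)=+1, (2|3)=-1; sign (−1)^0·+1^-2·-1^-4 = +1.
(a,b)_17: α=0, u≡3; β=1, v≡12 (mod 17); (3|17)=-1, (12|17)=-1; sign (−1)^0·-1^1·-1^0 = -1.
(a,b)_23: α=0, u≡11; β=1, v≡21 (mod 23); (11|23)=-1, (21|23)=-1; sign (−1)^0·-1^1·-1^0 = -1.
(a,b)_11: α=0, u≡1; β=1, v≡4 (mod 11); (1|11)=+1, (4|11)=+1; sign (−1)^0·+1^1·+1^0 = +1.
(a,b)_29: α=1, u≡5; β=2, v≡9 (mod 29); (5|29)=+1, (9|29)=+1; sign (−1)^0·+1^2·+1^1 = +1.
(a,b)_∞: sgn(-29)=−, sgn(30107)=+, so +1.
Ram(-29, 30107) = {2, 7, 17, 23}; no ℚ_2-point on the conic.

[2, 7, 17, 23]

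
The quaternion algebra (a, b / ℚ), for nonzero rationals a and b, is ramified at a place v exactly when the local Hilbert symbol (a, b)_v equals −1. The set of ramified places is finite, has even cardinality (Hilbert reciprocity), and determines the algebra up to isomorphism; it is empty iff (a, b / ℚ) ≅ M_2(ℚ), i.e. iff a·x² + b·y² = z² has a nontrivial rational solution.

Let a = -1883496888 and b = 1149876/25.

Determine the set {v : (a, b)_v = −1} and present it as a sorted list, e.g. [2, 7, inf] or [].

(a, b) ≡ (-78, 21) mod (ℚ^×)²; places V = {2, 3, 5, 7, 13, ∞}.
(a,b)_7: α=2, u≡3; β=1, v≡5 (mod 7); (3|7)=-1, (5|7)=-1; sign (−1)^0·-1^1·-1^2 = -1.
(a,b)_13: α=3, u≡7; β=2, v≡8 (mod 13); (7|13)=-1, (8|13)=-1; sign (−1)^0·-1^2·-1^3 = -1.
(a,b)_2: α=3, β=2; u≡1, v≡5 (mod 8); ε(u)ε(v)=0·0, αω(v)=3·1, βω(u)=2·0; sum ≡ 1  ⇒  -1.
(a,b)_∞: sgn(-78)=−, sgn(21)=+, so +1.
(a,b)_3: α=7, u≡1; β=5, v≡1 (mod 3); (1|3)=+1, (1|3)=+1; sign (−1)^1·+1^5·+1^7 = -1.
(a,b)_5: α=0, u≡2; β=-2, v≡1 (mod 5); (2|5)=-1, (1|5)=+1; sign (−1)^0·-1^-2·+1^0 = +1.
|Ram(-78, 21)| = 4, even; anisotropic at {2, 3, 7, 13}.

[2, 3, 7, 13]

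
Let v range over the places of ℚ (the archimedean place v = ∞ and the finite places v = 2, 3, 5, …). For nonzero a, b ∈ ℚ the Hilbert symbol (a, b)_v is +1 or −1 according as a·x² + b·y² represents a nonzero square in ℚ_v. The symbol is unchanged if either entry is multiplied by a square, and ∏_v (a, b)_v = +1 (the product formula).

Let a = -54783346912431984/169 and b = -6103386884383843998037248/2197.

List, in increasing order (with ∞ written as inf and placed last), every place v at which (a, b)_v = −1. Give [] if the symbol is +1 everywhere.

(a, b) ≡ (-319, -215656441) mod (ℚ^×)²; places V = {2, 3, 7, 11, 13, 17, 19, 23, 29, ∞}.
(a,b)_3: α=4, u≡2; β=12, v≡2 (mod 3); (2|3)=-1, (2|3)=-1; sign (−1)^0·-1^12·-1^4 = +1.
(a,b)_11: α=1, u≡3; β=1, v≡1 (mod 11); (3|11)=+1, (1|11)=+1; sign (−1)^1·+1^1·+1^1 = -1.
(a,b)_19: α=2, u≡7; β=3, v≡14 (mod 19); (7|19)=+1, (14|19)=-1; sign (−1)^0·+1^3·-1^2 = +1.
(a,b)_17: α=2, u≡15; β=3, v≡13 (mod 17); (15|17)=+1, (13|17)=+1; sign (−1)^0·+1^3·+1^2 = +1.
(a,b)_23: α=2, u≡4; β=3, v≡7 (mod 23); (4|23)=+1, (7|23)=-1; sign (−1)^0·+1^3·-1^2 = +1.
(a,b)_29: α=1, u≡12; β=1, v≡27 (mod 29); (12|29)=-1, (27|29)=-1; sign (−1)^0·-1^1·-1^1 = +1.
(a,b)_2: α=4, β=8; u≡1, v≡7 (mod 8); ε(u)ε(v)=0·1, αω(v)=4·0, βω(u)=8·0; sum ≡ 0  ⇒  +1.
(a,b)_13: α=-2, u≡11; β=-3, v≡2 (mod 13); (11|13)=-1, (2|13)=-1; sign (−1)^0·-1^-3·-1^-2 = -1.
(a,b)_7: α=4, u≡5; β=3, v≡2 (mod 7); (5|7)=-1, (2|7)=+1; sign (−1)^0·-1^3·+1^4 = -1.
(a,b)_∞: sgn(-319)=−, sgn(-215656441)=−, so -1.
(-319, -215656441 / ℚ) ramifies at {7, 11, 13, ∞}: a division algebra.

[7, 11, 13, inf]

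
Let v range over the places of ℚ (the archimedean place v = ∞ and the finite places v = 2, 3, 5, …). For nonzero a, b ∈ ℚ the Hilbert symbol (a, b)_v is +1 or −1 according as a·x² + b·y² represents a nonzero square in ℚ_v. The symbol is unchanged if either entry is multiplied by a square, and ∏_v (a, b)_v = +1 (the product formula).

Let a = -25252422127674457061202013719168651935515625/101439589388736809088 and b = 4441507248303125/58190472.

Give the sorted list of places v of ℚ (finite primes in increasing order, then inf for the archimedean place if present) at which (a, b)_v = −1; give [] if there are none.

Mod squares: a ≡ -58786, b ≡ 170170. Check v ∈ {∞, 2, 3, 5, 7, 11, 13, 17, 19, 23, 29, 31, 37}.
v=17: a=17^3·(≡7), b=17^1·(≡12) mod 17; (7|17)=-1, (12|17)=-1; (−1)^{3·1·8}·(-1)^1·(-1)^3 = +1.
v=11: a=11^2·(≡1), b=11^1·(≡5) mod 11; (1|11)=+1, (5|11)=+1; (−1)^{2·1·5}·(+1)^1·(+1)^2 = +1.
v=29: a=29^-6·(≡12), b=29^-2·(≡12) mod 29; (12|29)=-1, (12|29)=-1; (−1)^{-6·-2·14}·(-1)^-2·(-1)^-6 = +1.
v=2: v_2(a)=-7, v_2(b)=-3; units ≡ 7, 5 (mod 8); ε·ε+αω+βω = 1·0+-7·1+-3·0 ≡ 1  ⇒  (a,b)_2 = -1.
v=31: a=31^0·(≡17), b=31^-2·(≡17) mod 31; (17|31)=-1, (17|31)=-1; (−1)^{0·-2·15}·(-1)^-2·(-1)^0 = +1.
v=∞: -58786 < 0 and 170170 > 0  ⇒  (a,b)_∞ = +1.
v=3: a=3^-2·(≡2), b=3^-2·(≡1) mod 3; (2|3)=-1, (1|3)=+1; (−1)^{-2·-2·1}·(-1)^-2·(+1)^-2 = +1.
v=5: a=5^6·(≡4), b=5^5·(≡1) mod 5; (4|5)=+1, (1|5)=+1; (−1)^{6·5·2}·(+1)^5·(+1)^6 = +1.
v=13: a=13^9·(≡8), b=13^3·(≡3) mod 13; (8|13)=-1, (3|13)=+1; (−1)^{9·3·6}·(-1)^3·(+1)^9 = -1.
v=19: a=19^5·(≡8), b=19^2·(≡11) mod 19; (8|19)=-1, (11|19)=+1; (−1)^{5·2·9}·(-1)^2·(+1)^5 = +1.
v=7: a=7^9·(≡2), b=7^1·(≡3) mod 7; (2|7)=+1, (3|7)=-1; (−1)^{9·1·3}·(+1)^1·(-1)^9 = +1.
v=23: a=23^-6·(≡4), b=23^0·(≡2) mod 23; (4|23)=+1, (2|23)=+1; (−1)^{-6·0·11}·(+1)^0·(+1)^-6 = +1.
v=37: a=37^6·(≡33), b=37^2·(≡12) mod 37; (33|37)=+1, (12|37)=+1; (−1)^{6·2·18}·(+1)^2·(+1)^6 = +1.
|Ram(-58786, 170170)| = 2, even; anisotropic at {2, 13}.

[2, 13]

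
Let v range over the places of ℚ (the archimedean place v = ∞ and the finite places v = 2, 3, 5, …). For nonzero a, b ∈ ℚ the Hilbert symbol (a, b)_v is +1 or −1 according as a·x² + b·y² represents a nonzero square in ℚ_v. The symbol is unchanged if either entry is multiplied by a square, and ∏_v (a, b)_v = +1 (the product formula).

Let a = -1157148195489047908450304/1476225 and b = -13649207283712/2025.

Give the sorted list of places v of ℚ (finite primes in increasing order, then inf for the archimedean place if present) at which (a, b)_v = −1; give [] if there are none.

[2, 7, 13, inf]

Mod squares: a ≡ -161, b ≡ -128557. Check v ∈ {∞, 2, 3, 5, 7, 11, 13, 23, 29, 31}.
v=13: a=13^2·(≡8), b=13^1·(≡10) mod 13; (8|13)=-1, (10|13)=+1; (−1)^{2·1·6}·(-1)^1·(+1)^2 = -1.
v=29: a=29^2·(≡25), b=29^1·(≡28) mod 29; (25|29)=+1, (28|29)=+1; (−1)^{2·1·14}·(+1)^1·(+1)^2 = +1.
v=∞: -161 < 0 and -128557 < 0  ⇒  (a,b)_∞ = -1.
v=11: a=11^2·(≡1), b=11^1·(≡10) mod 11; (1|11)=+1, (10|11)=-1; (−1)^{2·1·5}·(+1)^1·(-1)^2 = +1.
v=3: a=3^-10·(≡1), b=3^-4·(≡2) mod 3; (1|3)=+1, (2|3)=-1; (−1)^{-10·-4·1}·(+1)^-4·(-1)^-10 = +1.
v=7: a=7^3·(≡5), b=7^2·(≡3) mod 7; (5|7)=-1, (3|7)=-1; (−1)^{3·2·3}·(-1)^2·(-1)^3 = -1.
v=2: v_2(a)=24, v_2(b)=12; units ≡ 7, 3 (mod 8); ε·ε+αω+βω = 1·1+24·1+12·0 ≡ 1  ⇒  (a,b)_2 = -1.
v=23: a=23^3·(≡4), b=23^2·(≡9) mod 23; (4|23)=+1, (9|23)=+1; (−1)^{3·2·11}·(+1)^2·(+1)^3 = +1.
v=31: a=31^2·(≡8), b=31^1·(≡14) mod 31; (8|31)=+1, (14|31)=+1; (−1)^{2·1·15}·(+1)^1·(+1)^2 = +1.
v=5: a=5^-2·(≡4), b=5^-2·(≡3) mod 5; (4|5)=+1, (3|5)=-1; (−1)^{-2·-2·2}·(+1)^-2·(-1)^-2 = +1.
|Ram(-161, -128557)| = 4, even; anisotropic at {2, 7, 13, ∞}.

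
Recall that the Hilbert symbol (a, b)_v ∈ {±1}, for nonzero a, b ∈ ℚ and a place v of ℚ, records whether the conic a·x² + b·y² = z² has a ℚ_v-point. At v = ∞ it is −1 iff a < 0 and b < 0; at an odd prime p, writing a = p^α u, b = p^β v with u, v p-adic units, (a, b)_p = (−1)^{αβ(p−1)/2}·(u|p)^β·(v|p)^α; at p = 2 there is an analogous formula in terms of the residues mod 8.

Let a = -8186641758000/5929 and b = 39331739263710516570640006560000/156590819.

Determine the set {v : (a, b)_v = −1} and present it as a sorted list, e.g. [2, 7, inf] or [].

[19, 31]

Mod squares: a ≡ -6555, b ≡ 447051. Check v ∈ {∞, 2, 3, 5, 7, 11, 19, 23, 31}.
v=19: a=19^3·(≡7), b=19^9·(≡17) mod 19; (7|19)=+1, (17|19)=+1; (−1)^{3·9·9}·(+1)^9·(+1)^3 = -1.
v=31: a=31^2·(≡15), b=31^5·(≡29) mod 31; (15|31)=-1, (29|31)=-1; (−1)^{2·5·15}·(-1)^5·(-1)^2 = -1.
v=∞: -6555 < 0 and 447051 > 0  ⇒  (a,b)_∞ = +1.
v=7: a=7^-2·(≡4), b=7^-6·(≡6) mod 7; (4|7)=+1, (6|7)=-1; (−1)^{-2·-6·3}·(+1)^-6·(-1)^-2 = +1.
v=11: a=11^-2·(≡4), b=11^-3·(≡10) mod 11; (4|11)=+1, (10|11)=-1; (−1)^{-2·-3·5}·(+1)^-3·(-1)^-2 = +1.
v=2: v_2(a)=4, v_2(b)=8; units ≡ 5, 3 (mod 8); ε·ε+αω+βω = 0·1+4·1+8·1 ≡ 0  ⇒  (a,b)_2 = +1.
v=5: a=5^3·(≡4), b=5^4·(≡4) mod 5; (4|5)=+1, (4|5)=+1; (−1)^{3·4·2}·(+1)^4·(+1)^3 = +1.
v=23: a=23^1·(≡20), b=23^3·(≡2) mod 23; (20|23)=-1, (2|23)=+1; (−1)^{1·3·11}·(-1)^3·(+1)^1 = +1.
v=3: a=3^3·(≡2), b=3^7·(≡1) mod 3; (2|3)=-1, (1|3)=+1; (−1)^{3·7·1}·(-1)^7·(+1)^3 = +1.
|Ram(-6555, 447051)| = 2, even; anisotropic at {19, 31}.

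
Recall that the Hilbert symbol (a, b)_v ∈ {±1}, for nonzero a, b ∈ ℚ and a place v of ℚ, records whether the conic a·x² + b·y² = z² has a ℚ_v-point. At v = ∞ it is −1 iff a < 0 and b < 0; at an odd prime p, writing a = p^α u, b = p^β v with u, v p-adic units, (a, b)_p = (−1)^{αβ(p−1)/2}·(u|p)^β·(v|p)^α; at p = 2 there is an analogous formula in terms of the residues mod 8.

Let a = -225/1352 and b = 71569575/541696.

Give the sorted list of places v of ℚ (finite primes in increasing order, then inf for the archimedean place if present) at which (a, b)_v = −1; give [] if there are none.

(a, b) ≡ (-2, 3927) mod (ℚ^×)²; places V = {2, 3, 5, 7, 11, 13, 17, 23, ∞}.
(a,b)_11: α=0, u≡5; β=1, v≡1 (mod 11); (5|11)=+1, (1|11)=+1; sign (−1)^0·+1^1·+1^0 = +1.
(a,b)_∞: sgn(-2)=−, sgn(3927)=+, so +1.
(a,b)_23: α=0, u≡22; β=-2, v≡7 (mod 23); (22|23)=-1, (7|23)=-1; sign (−1)^0·-1^-2·-1^0 = +1.
(a,b)_17: α=0, u≡9; β=1, v≡14 (mod 17); (9|17)=+1, (14|17)=-1; sign (−1)^0·+1^1·-1^0 = +1.
(a,b)_7: α=0, u≡6; β=1, v≡4 (mod 7); (6|7)=-1, (4|7)=+1; sign (−1)^0·-1^1·+1^0 = -1.
(a,b)_13: α=-2, u≡6; β=0, v≡1 (mod 13); (6|13)=-1, (1|13)=+1; sign (−1)^0·-1^0·+1^-2 = +1.
(a,b)_3: α=2, u≡1; β=7, v≡1 (mod 3); (1|3)=+1, (1|3)=+1; sign (−1)^0·+1^7·+1^2 = +1.
(a,b)_2: α=-3, β=-10; u≡7, v≡7 (mod 8); ε(u)ε(v)=1·1, αω(v)=-3·0, βω(u)=-10·0; sum ≡ 1  ⇒  -1.
(a,b)_5: α=2, u≡3; β=2, v≡3 (mod 5); (3|5)=-1, (3|5)=-1; sign (−1)^0·-1^2·-1^2 = +1.
Ram(-2, 3927) = {2, 7}; no ℚ_2-point on the conic.

[2, 7]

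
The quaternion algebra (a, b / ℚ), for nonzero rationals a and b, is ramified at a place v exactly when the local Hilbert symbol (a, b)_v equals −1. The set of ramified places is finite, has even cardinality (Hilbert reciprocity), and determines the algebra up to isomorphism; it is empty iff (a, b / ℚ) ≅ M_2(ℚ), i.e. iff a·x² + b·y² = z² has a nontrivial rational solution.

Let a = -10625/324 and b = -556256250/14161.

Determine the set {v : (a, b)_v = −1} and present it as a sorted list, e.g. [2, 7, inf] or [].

[2, 5, 29, inf]

Mod squares: a ≡ -17, b ≡ -98890. Check v ∈ {∞, 2, 3, 5, 7, 11, 17, 29, 31}.
v=31: a=31^0·(≡5), b=31^1·(≡24) mod 31; (5|31)=+1, (24|31)=-1; (−1)^{0·1·15}·(+1)^1·(-1)^0 = +1.
v=17: a=17^1·(≡4), b=17^-2·(≡16) mod 17; (4|17)=+1, (16|17)=+1; (−1)^{1·-2·8}·(+1)^-2·(+1)^1 = +1.
v=5: a=5^4·(≡2), b=5^5·(≡3) mod 5; (2|5)=-1, (3|5)=-1; (−1)^{4·5·2}·(-1)^5·(-1)^4 = -1.
v=∞: -17 < 0 and -98890 < 0  ⇒  (a,b)_∞ = -1.
v=7: a=7^0·(≡4), b=7^-2·(≡5) mod 7; (4|7)=+1, (5|7)=-1; (−1)^{0·-2·3}·(+1)^-2·(-1)^0 = +1.
v=11: a=11^0·(≡9), b=11^1·(≡8) mod 11; (9|11)=+1, (8|11)=-1; (−1)^{0·1·5}·(+1)^1·(-1)^0 = +1.
v=29: a=29^0·(≡21), b=29^1·(≡18) mod 29; (21|29)=-1, (18|29)=-1; (−1)^{0·1·14}·(-1)^1·(-1)^0 = -1.
v=3: a=3^-4·(≡1), b=3^2·(≡2) mod 3; (1|3)=+1, (2|3)=-1; (−1)^{-4·2·1}·(+1)^2·(-1)^-4 = +1.
v=2: v_2(a)=-2, v_2(b)=1; units ≡ 7, 3 (mod 8); ε·ε+αω+βω = 1·1+-2·1+1·0 ≡ 1  ⇒  (a,b)_2 = -1.
(-17, -98890 / ℚ) ramifies at {2, 5, 29, ∞}: a division algebra.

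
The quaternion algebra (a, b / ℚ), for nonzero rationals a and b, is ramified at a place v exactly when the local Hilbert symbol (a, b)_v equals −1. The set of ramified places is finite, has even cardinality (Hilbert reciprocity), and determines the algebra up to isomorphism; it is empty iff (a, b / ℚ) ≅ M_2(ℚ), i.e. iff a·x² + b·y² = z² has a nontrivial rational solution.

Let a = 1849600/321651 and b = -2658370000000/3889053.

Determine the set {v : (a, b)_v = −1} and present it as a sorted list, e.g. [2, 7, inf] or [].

[11, 13]

(a, b) ≡ (11, -17290) mod (ℚ^×)²; places V = {2, 3, 5, 7, 11, 13, 17, 19, ∞}.
(a,b)_3: α=-4, u≡2; β=-4, v≡2 (mod 3); (2|3)=-1, (2|3)=-1; sign (−1)^0·-1^-4·-1^-4 = +1.
(a,b)_5: α=2, u≡4; β=7, v≡3 (mod 5); (4|5)=+1, (3|5)=-1; sign (−1)^0·+1^7·-1^2 = +1.
(a,b)_11: α=-1, u≡9; β=2, v≡10 (mod 11); (9|11)=+1, (10|11)=-1; sign (−1)^0·+1^2·-1^-1 = -1.
(a,b)_7: α=0, u≡4; β=-1, v≡2 (mod 7); (4|7)=+1, (2|7)=+1; sign (−1)^0·+1^-1·+1^0 = +1.
(a,b)_∞: sgn(11)=+, sgn(-17290)=−, so +1.
(a,b)_13: α=0, u≡5; β=3, v≡1 (mod 13); (5|13)=-1, (1|13)=+1; sign (−1)^0·-1^3·+1^0 = -1.
(a,b)_2: α=8, β=7; u≡3, v≡3 (mod 8); ε(u)ε(v)=1·1, αω(v)=8·1, βω(u)=7·1; sum ≡ 0  ⇒  +1.
(a,b)_17: α=2, u≡10; β=0, v≡2 (mod 17); (10|17)=-1, (2|17)=+1; sign (−1)^0·-1^0·+1^2 = +1.
(a,b)_19: α=-2, u≡6; β=-3, v≡2 (mod 19); (6|19)=+1, (2|19)=-1; sign (−1)^0·+1^-3·-1^-2 = +1.
Ram(11, -17290) = {11, 13}; no ℚ_11-point on the conic.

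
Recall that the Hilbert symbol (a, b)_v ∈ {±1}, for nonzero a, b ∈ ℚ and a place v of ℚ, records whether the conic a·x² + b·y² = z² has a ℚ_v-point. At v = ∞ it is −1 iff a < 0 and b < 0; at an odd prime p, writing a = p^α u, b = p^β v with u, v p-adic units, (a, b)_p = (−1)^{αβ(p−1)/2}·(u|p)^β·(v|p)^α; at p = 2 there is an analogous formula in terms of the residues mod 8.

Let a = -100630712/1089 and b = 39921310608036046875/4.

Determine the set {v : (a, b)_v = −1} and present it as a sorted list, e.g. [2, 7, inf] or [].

Mod squares: a ≡ -62, b ≡ 51243. Check v ∈ {∞, 2, 3, 5, 7, 11, 13, 19, 29, 31}.
v=29: a=29^0·(≡28), b=29^1·(≡2) mod 29; (28|29)=+1, (2|29)=-1; (−1)^{0·1·14}·(+1)^1·(-1)^0 = +1.
v=7: a=7^4·(≡1), b=7^8·(≡3) mod 7; (1|7)=+1, (3|7)=-1; (−1)^{4·8·3}·(+1)^8·(-1)^4 = +1.
v=3: a=3^-2·(≡1), b=3^3·(≡2) mod 3; (1|3)=+1, (2|3)=-1; (−1)^{-2·3·1}·(+1)^3·(-1)^-2 = +1.
v=31: a=31^1·(≡11), b=31^3·(≡8) mod 31; (11|31)=-1, (8|31)=+1; (−1)^{1·3·15}·(-1)^3·(+1)^1 = +1.
v=13: a=13^2·(≡3), b=13^0·(≡9) mod 13; (3|13)=+1, (9|13)=+1; (−1)^{2·0·6}·(+1)^0·(+1)^2 = +1.
v=5: a=5^0·(≡2), b=5^6·(≡3) mod 5; (2|5)=-1, (3|5)=-1; (−1)^{0·6·2}·(-1)^6·(-1)^0 = +1.
v=11: a=11^-2·(≡3), b=11^0·(≡1) mod 11; (3|11)=+1, (1|11)=+1; (−1)^{-2·0·5}·(+1)^0·(+1)^-2 = +1.
v=19: a=19^0·(≡15), b=19^1·(≡18) mod 19; (15|19)=-1, (18|19)=-1; (−1)^{0·1·9}·(-1)^1·(-1)^0 = -1.
v=2: v_2(a)=3, v_2(b)=-2; units ≡ 1, 3 (mod 8); ε·ε+αω+βω = 0·1+3·1+-2·0 ≡ 1  ⇒  (a,b)_2 = -1.
v=∞: -62 < 0 and 51243 > 0  ⇒  (a,b)_∞ = +1.
Ram(-62, 51243) = {2, 19}; no ℚ_2-point on the conic.

[2, 19]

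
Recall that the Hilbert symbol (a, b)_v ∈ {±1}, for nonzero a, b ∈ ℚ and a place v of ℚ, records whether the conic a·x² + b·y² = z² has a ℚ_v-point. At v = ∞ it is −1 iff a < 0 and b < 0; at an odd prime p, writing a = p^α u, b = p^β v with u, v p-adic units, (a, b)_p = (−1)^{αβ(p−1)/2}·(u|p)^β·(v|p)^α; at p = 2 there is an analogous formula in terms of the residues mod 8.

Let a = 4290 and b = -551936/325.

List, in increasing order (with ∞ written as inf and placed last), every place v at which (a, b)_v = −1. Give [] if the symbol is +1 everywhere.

[5, 11]

(a, b) ≡ (4290, -143) mod (ℚ^×)²; places V = {2, 3, 5, 7, 11, 13, ∞}.
(a,b)_13: α=1, u≡5; β=-1, v≡8 (mod 13); (5|13)=-1, (8|13)=-1; sign (−1)^0·-1^-1·-1^1 = +1.
(a,b)_5: α=1, u≡3; β=-2, v≡3 (mod 5); (3|5)=-1, (3|5)=-1; sign (−1)^0·-1^-2·-1^1 = -1.
(a,b)_11: α=1, u≡5; β=1, v≡1 (mod 11); (5|11)=+1, (1|11)=+1; sign (−1)^1·+1^1·+1^1 = -1.
(a,b)_2: α=1, β=10; u≡1, v≡1 (mod 8); ε(u)ε(v)=0·0, αω(v)=1·0, βω(u)=10·0; sum ≡ 0  ⇒  +1.
(a,b)_7: α=0, u≡6; β=2, v≡2 (mod 7); (6|7)=-1, (2|7)=+1; sign (−1)^0·-1^2·+1^0 = +1.
(a,b)_∞: sgn(4290)=+, sgn(-143)=−, so +1.
(a,b)_3: α=1, u≡2; β=0, v≡1 (mod 3); (2|3)=-1, (1|3)=+1; sign (−1)^0·-1^0·+1^1 = +1.
(4290, -143 / ℚ) ramifies at {5, 11}: a division algebra.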